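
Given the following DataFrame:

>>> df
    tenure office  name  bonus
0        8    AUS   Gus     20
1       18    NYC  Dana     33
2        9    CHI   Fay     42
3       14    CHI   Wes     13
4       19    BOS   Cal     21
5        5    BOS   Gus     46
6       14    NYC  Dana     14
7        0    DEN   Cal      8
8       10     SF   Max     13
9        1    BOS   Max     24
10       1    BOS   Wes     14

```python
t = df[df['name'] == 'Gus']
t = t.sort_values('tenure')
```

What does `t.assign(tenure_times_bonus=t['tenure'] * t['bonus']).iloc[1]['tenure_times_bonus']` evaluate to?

160

filter rows where name == 'Gus':
   tenure office name  bonus
0       8    AUS  Gus     20
5       5    BOS  Gus     46
sort by tenure:
   tenure office name  bonus
5       5    BOS  Gus     46
0       8    AUS  Gus     20
add column tenure_times_bonus = t['tenure'] * t['bonus']:
   tenure office name  bonus  tenure_times_bonus
5       5    BOS  Gus     46                 230
0       8    AUS  Gus     20                 160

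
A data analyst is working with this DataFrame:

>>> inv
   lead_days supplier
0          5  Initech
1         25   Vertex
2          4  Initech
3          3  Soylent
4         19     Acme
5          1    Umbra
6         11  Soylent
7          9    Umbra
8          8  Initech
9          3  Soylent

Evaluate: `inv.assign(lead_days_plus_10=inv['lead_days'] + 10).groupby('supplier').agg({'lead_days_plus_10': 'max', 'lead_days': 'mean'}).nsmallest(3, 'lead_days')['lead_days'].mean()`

5.44444444444

add column lead_days_plus_10 = inv['lead_days'] + 10:
   lead_days supplier  lead_days_plus_10
0          5  Initech                 15
1         25   Vertex                 35
2          4  Initech                 14
3          3  Soylent                 13
4         19     Acme                 29
5          1    Umbra                 11
6         11  Soylent                 21
7          9    Umbra                 19
8          8  Initech                 18
9          3  Soylent                 13
group by supplier: max(lead_days_plus_10), mean(lead_days):
          lead_days_plus_10  lead_days
supplier                              
Acme                     29  19.000000
Initech                  18   5.666667
Soylent                  21   5.666667
Umbra                    19   5.000000
Vertex                   35  25.000000
take 3 rows with smallest lead_days:
          lead_days_plus_10  lead_days
supplier                              
Umbra                    19   5.000000
Initech                  18   5.666667
Soylent                  21   5.666667
Reading off the mean of column 'lead_days', we get 5.44444444444.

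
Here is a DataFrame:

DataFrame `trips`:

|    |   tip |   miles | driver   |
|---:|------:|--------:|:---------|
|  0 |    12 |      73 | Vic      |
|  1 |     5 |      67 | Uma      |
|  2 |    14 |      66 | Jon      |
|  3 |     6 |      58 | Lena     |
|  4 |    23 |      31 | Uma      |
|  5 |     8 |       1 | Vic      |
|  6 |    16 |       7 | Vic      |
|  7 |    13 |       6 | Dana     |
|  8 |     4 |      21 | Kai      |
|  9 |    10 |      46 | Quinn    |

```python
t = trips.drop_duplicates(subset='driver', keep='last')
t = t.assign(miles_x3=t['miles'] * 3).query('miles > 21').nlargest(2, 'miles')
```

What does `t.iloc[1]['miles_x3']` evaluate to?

174

drop duplicate driver (keep=last):
   tip  miles driver
2   14     66    Jon
3    6     58   Lena
4   23     31    Uma
6   16      7    Vic
7   13      6   Dana
8    4     21    Kai
9   10     46  Quinn
add column miles_x3 = t['miles'] * 3:
   tip  miles driver  miles_x3
2   14     66    Jon       198
3    6     58   Lena       174
4   23     31    Uma        93
6   16      7    Vic        21
7   13      6   Dana        18
8    4     21    Kai        63
9   10     46  Quinn       138
filter rows where miles > 21:
   tip  miles driver  miles_x3
2   14     66    Jon       198
3    6     58   Lena       174
4   23     31    Uma        93
9   10     46  Quinn       138
take 2 rows with largest miles:
   tip  miles driver  miles_x3
2   14     66    Jon       198
3    6     58   Lena       174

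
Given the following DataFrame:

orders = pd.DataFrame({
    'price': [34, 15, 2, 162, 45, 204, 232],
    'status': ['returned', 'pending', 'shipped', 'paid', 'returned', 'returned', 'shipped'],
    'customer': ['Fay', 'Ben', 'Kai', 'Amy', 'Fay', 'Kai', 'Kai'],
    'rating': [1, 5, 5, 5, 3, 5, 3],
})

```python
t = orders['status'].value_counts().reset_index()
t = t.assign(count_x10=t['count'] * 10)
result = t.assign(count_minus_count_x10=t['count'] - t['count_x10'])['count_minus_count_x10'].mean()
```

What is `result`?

value_counts of status:
status
returned    3
shipped     2
pending     1
paid        1
Name: count, dtype: int64
reset_index():
     status  count
0  returned      3
1   shipped      2
2   pending      1
3      paid      1
add column count_x10 = t['count'] * 10:
     status  count  count_x10
0  returned      3         30
1   shipped      2         20
2   pending      1         10
3      paid      1         10
add column count_minus_count_x10 = t['count'] - t['count_x10']:
     status  count  count_x10  count_minus_count_x10
0  returned      3         30                    -27
1   shipped      2         20                    -18
2   pending      1         10                     -9
3      paid      1         10                     -9
Then the mean of column 'count_minus_count_x10': -15.75

-15.75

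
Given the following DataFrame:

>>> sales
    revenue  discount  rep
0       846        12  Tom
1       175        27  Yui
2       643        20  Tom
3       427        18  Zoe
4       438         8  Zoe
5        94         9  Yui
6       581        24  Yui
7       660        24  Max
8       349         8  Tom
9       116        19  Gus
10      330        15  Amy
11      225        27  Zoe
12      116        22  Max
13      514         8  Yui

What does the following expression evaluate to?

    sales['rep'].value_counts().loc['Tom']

3

value_counts of rep:
rep
Yui    4
Tom    3
Zoe    3
Max    2
Gus    1
Amy    1
Name: count, dtype: int64
Finally, value at index 'Tom' = 3.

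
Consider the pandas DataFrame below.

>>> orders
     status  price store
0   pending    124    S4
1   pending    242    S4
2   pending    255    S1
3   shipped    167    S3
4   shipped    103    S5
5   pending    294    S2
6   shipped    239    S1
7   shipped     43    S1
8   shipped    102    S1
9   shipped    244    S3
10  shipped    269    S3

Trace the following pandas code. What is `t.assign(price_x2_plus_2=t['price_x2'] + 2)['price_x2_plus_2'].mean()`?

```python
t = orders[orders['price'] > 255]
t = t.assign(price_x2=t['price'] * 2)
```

filter rows where price > 255:
     status  price store
5   pending    294    S2
10  shipped    269    S3
add column price_x2 = t['price'] * 2:
     status  price store  price_x2
5   pending    294    S2       588
10  shipped    269    S3       538
add column price_x2_plus_2 = t['price_x2'] + 2:
     status  price store  price_x2  price_x2_plus_2
5   pending    294    S2       588              590
10  shipped    269    S3       538              540
So mean() = 565.0.

565.0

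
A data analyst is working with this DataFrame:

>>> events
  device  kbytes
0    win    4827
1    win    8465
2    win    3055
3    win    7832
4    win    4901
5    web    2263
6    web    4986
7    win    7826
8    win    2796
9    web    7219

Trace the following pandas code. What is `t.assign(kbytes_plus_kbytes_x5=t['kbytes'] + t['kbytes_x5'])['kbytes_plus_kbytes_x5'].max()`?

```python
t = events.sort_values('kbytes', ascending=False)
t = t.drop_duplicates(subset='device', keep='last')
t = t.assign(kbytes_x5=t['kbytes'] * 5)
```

sort by kbytes descending:
  device  kbytes
1    win    8465
3    win    7832
7    win    7826
9    web    7219
6    web    4986
4    win    4901
0    win    4827
2    win    3055
8    win    2796
5    web    2263
drop duplicate device (keep=last):
  device  kbytes
8    win    2796
5    web    2263
add column kbytes_x5 = t['kbytes'] * 5:
  device  kbytes  kbytes_x5
8    win    2796      13980
5    web    2263      11315
add column kbytes_plus_kbytes_x5 = t['kbytes'] + t['kbytes_x5']:
  device  kbytes  kbytes_x5  kbytes_plus_kbytes_x5
8    win    2796      13980                  16776
5    web    2263      11315                  13578
So max() = 16776.

16776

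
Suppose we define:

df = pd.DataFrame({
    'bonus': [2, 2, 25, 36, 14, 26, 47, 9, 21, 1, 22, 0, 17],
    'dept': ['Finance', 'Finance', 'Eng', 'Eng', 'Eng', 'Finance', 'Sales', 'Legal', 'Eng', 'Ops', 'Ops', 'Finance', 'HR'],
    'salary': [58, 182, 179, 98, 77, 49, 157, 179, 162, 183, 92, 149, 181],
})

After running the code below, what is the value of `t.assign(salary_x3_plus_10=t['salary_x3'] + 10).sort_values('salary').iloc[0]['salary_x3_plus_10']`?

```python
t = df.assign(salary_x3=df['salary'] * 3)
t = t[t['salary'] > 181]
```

556

add column salary_x3 = df['salary'] * 3:
    bonus     dept  salary  salary_x3
0       2  Finance      58        174
1       2  Finance     182        546
2      25      Eng     179        537
3      36      Eng      98        294
4      14      Eng      77        231
5      26  Finance      49        147
6      47    Sales     157        471
7       9    Legal     179        537
8      21      Eng     162        486
9       1      Ops     183        549
10     22      Ops      92        276
11      0  Finance     149        447
12     17       HR     181        543
filter rows where salary > 181:
   bonus     dept  salary  salary_x3
1      2  Finance     182        546
9      1      Ops     183        549
add column salary_x3_plus_10 = t['salary_x3'] + 10:
   bonus     dept  salary  salary_x3  salary_x3_plus_10
1      2  Finance     182        546                556
9      1      Ops     183        549                559
sort by salary:
   bonus     dept  salary  salary_x3  salary_x3_plus_10
1      2  Finance     182        546                556
9      1      Ops     183        549                559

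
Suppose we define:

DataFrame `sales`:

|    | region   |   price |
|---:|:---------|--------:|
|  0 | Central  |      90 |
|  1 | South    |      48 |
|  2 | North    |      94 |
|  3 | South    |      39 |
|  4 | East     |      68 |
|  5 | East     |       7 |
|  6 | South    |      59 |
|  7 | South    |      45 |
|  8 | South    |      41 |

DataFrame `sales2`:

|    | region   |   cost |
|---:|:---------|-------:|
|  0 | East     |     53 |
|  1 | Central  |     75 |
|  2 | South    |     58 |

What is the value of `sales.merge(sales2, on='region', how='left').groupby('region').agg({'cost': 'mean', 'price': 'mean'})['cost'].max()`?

75.0

merge on 'region' (how='left') → 9 rows:
    region  price  cost
0  Central     90  75.0
1    South     48  58.0
2    North     94   NaN
3    South     39  58.0
4     East     68  53.0
5     East      7  53.0
6    South     59  58.0
7    South     45  58.0
8    South     41  58.0
group by region: mean(cost), mean(price):
         cost  price
region              
Central  75.0   90.0
East     53.0   37.5
North     NaN   94.0
South    58.0   46.4
The max of column 'cost' is 75.0.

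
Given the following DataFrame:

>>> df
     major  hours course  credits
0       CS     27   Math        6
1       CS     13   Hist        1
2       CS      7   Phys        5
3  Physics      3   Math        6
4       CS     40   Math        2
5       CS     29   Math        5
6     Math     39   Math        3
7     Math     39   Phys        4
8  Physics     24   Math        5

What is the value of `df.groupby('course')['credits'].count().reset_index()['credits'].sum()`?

group by course, count of credits:
course
Hist    1
Math    6
Phys    2
Name: credits, dtype: int64
reset_index():
  course  credits
0   Hist        1
1   Math        6
2   Phys        2
Then the sum of column 'credits': 9

9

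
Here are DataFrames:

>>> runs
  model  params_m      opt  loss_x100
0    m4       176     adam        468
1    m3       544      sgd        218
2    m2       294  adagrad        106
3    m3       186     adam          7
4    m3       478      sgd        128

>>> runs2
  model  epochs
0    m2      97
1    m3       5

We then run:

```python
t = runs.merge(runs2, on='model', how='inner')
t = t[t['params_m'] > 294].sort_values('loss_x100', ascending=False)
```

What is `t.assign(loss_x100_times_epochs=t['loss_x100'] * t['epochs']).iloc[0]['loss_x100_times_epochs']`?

merge on 'model' (how='inner') → 4 rows:
  model  params_m      opt  loss_x100  epochs
0    m3       544      sgd        218       5
1    m2       294  adagrad        106      97
2    m3       186     adam          7       5
3    m3       478      sgd        128       5
filter rows where params_m > 294:
  model  params_m  opt  loss_x100  epochs
0    m3       544  sgd        218       5
3    m3       478  sgd        128       5
sort by loss_x100 descending:
  model  params_m  opt  loss_x100  epochs
0    m3       544  sgd        218       5
3    m3       478  sgd        128       5
add column loss_x100_times_epochs = t['loss_x100'] * t['epochs']:
  model  params_m  opt  loss_x100  epochs  loss_x100_times_epochs
0    m3       544  sgd        218       5                    1090
3    m3       478  sgd        128       5                     640
Finally, value at position 0, column 'loss_x100_times_epochs' = 1090.

1090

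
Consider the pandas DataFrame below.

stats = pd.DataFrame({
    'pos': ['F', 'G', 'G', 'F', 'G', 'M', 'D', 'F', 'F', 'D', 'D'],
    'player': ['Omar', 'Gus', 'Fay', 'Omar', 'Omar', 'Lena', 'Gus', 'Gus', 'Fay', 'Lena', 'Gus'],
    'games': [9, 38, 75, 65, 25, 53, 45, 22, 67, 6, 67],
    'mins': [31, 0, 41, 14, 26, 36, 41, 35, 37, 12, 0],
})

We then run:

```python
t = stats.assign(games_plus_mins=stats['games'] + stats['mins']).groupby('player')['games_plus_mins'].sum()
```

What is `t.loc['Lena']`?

add column games_plus_mins = stats['games'] + stats['mins']:
   pos player  games  mins  games_plus_mins
0    F   Omar      9    31               40
1    G    Gus     38     0               38
2    G    Fay     75    41              116
3    F   Omar     65    14               79
4    G   Omar     25    26               51
5    M   Lena     53    36               89
6    D    Gus     45    41               86
7    F    Gus     22    35               57
8    F    Fay     67    37              104
9    D   Lena      6    12               18
10   D    Gus     67     0               67
group by player, sum of games_plus_mins:
player
Fay     220
Gus     248
Lena    107
Omar    170
Name: games_plus_mins, dtype: int64

107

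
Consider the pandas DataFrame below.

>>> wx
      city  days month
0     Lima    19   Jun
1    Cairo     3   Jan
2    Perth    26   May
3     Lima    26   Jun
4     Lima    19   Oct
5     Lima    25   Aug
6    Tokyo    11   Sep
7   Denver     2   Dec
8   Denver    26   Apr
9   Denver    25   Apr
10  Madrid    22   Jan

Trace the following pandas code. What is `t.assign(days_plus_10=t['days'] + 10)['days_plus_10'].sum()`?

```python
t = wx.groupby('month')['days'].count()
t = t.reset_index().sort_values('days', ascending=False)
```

91

group by month, count of days:
month
Apr    2
Aug    1
Dec    1
Jan    2
Jun    2
May    1
Oct    1
Sep    1
Name: days, dtype: int64
reset_index():
  month  days
0   Apr     2
1   Aug     1
2   Dec     1
3   Jan     2
4   Jun     2
5   May     1
6   Oct     1
7   Sep     1
sort by days descending:
  month  days
0   Apr     2
3   Jan     2
4   Jun     2
1   Aug     1
2   Dec     1
5   May     1
6   Oct     1
7   Sep     1
add column days_plus_10 = t['days'] + 10:
  month  days  days_plus_10
0   Apr     2            12
3   Jan     2            12
4   Jun     2            12
1   Aug     1            11
2   Dec     1            11
5   May     1            11
6   Oct     1            11
7   Sep     1            11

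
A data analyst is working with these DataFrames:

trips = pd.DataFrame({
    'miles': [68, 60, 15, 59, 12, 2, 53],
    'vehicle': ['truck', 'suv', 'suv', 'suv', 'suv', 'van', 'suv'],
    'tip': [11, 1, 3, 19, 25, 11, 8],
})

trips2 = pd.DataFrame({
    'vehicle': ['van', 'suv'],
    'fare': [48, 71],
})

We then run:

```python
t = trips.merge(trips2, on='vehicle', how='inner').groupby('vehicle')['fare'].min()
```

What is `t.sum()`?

merge on 'vehicle' (how='inner') → 6 rows:
   miles vehicle  tip  fare
0     60     suv    1    71
1     15     suv    3    71
2     59     suv   19    71
3     12     suv   25    71
4      2     van   11    48
5     53     suv    8    71
group by vehicle, min of fare:
vehicle
suv    71
van    48
Name: fare, dtype: int64
Taking the sum of the resulting series gives 119.

119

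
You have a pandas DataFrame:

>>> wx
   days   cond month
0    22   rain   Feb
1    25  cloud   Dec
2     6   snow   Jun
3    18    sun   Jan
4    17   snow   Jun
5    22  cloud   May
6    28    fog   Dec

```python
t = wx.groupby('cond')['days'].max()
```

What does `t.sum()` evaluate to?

group by cond, max of days:
cond
cloud    25
fog      28
rain     22
snow     17
sun      18
Name: days, dtype: int64
sum of the resulting series → 110

110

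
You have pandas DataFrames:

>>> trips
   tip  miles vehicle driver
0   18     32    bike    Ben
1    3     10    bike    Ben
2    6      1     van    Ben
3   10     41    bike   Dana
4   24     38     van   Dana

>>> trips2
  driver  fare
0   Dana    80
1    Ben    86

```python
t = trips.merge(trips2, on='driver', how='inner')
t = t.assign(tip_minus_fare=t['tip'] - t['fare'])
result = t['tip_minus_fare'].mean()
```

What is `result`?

merge on 'driver' (how='inner') → 5 rows:
   tip  miles vehicle driver  fare
0   18     32    bike    Ben    86
1    3     10    bike    Ben    86
2    6      1     van    Ben    86
3   10     41    bike   Dana    80
4   24     38     van   Dana    80
add column tip_minus_fare = t['tip'] - t['fare']:
   tip  miles vehicle driver  fare  tip_minus_fare
0   18     32    bike    Ben    86             -68
1    3     10    bike    Ben    86             -83
2    6      1     van    Ben    86             -80
3   10     41    bike   Dana    80             -70
4   24     38     van   Dana    80             -56
The mean of column 'tip_minus_fare' is -71.4.

-71.4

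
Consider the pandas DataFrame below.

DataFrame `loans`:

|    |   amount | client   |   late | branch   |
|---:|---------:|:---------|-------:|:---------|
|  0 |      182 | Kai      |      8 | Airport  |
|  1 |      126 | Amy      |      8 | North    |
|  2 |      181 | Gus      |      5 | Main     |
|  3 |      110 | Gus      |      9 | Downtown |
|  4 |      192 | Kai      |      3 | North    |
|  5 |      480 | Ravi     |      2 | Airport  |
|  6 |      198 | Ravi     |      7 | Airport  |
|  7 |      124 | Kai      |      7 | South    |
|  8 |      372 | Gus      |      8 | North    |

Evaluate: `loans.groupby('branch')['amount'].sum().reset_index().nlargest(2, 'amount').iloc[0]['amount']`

group by branch, sum of amount:
branch
Airport     860
Downtown    110
Main        181
North       690
South       124
Name: amount, dtype: int64
reset_index():
     branch  amount
0   Airport     860
1  Downtown     110
2      Main     181
3     North     690
4     South     124
take 2 rows with largest amount:
    branch  amount
0  Airport     860
3    North     690
So iloc[0]['amount'] = 860.

860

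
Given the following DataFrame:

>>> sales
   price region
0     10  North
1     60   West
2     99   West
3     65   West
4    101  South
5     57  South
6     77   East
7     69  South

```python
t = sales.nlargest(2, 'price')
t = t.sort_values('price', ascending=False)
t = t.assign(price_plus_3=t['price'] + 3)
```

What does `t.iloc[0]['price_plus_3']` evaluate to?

take 2 rows with largest price:
   price region
4    101  South
2     99   West
sort by price descending:
   price region
4    101  South
2     99   West
add column price_plus_3 = t['price'] + 3:
   price region  price_plus_3
4    101  South           104
2     99   West           102
So iloc[0]['price_plus_3'] = 104.

104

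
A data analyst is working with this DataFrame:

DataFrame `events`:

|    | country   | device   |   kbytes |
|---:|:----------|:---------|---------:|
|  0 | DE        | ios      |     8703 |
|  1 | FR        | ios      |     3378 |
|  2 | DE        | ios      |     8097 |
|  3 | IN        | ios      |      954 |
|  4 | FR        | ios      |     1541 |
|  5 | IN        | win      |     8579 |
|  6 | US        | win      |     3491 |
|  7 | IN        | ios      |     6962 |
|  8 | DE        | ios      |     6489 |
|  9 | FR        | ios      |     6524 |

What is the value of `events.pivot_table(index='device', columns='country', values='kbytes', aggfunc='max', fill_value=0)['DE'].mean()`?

4351.5

pivot: rows=device, cols=country, max(kbytes):
country    DE    FR    IN    US
device                         
ios      8703  6524  6962     0
win         0     0  8579  3491
Reading off the mean of column 'DE', we get 4351.5.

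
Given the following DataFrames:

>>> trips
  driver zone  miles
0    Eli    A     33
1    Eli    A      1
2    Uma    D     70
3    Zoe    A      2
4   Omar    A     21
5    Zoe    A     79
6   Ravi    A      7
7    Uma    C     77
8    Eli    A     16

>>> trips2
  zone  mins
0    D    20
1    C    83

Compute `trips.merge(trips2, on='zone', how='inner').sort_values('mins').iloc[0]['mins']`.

20

merge on 'zone' (how='inner') → 2 rows:
  driver zone  miles  mins
0    Uma    D     70    20
1    Uma    C     77    83
sort by mins:
  driver zone  miles  mins
0    Uma    D     70    20
1    Uma    C     77    83
value at position 0, column 'mins' → 20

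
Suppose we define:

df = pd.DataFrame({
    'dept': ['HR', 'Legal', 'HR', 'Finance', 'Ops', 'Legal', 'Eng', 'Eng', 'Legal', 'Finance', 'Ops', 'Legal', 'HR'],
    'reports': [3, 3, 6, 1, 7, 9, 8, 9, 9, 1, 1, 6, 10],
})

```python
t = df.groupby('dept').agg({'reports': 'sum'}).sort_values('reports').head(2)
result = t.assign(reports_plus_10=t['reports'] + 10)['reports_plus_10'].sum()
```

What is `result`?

30

group by dept, sum of reports:
         reports
dept            
Eng           17
Finance        2
HR            19
Legal         27
Ops            8
sort by reports:
         reports
dept            
Finance        2
Ops            8
Eng           17
HR            19
Legal         27
take first 2 rows:
         reports
dept            
Finance        2
Ops            8
add column reports_plus_10 = t['reports'] + 10:
         reports  reports_plus_10
dept                             
Finance        2               12
Ops            8               18
Taking the sum of column 'reports_plus_10' gives 30.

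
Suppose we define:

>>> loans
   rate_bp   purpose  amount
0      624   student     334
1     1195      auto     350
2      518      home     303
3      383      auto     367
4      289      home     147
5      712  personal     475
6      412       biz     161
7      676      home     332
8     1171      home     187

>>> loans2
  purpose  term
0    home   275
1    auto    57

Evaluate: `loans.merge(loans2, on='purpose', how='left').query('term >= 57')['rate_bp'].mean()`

merge on 'purpose' (how='left') → 9 rows:
   rate_bp   purpose  amount   term
0      624   student     334    NaN
1     1195      auto     350   57.0
2      518      home     303  275.0
3      383      auto     367   57.0
4      289      home     147  275.0
5      712  personal     475    NaN
6      412       biz     161    NaN
7      676      home     332  275.0
8     1171      home     187  275.0
filter rows where term >= 57:
   rate_bp purpose  amount   term
1     1195    auto     350   57.0
2      518    home     303  275.0
3      383    auto     367   57.0
4      289    home     147  275.0
7      676    home     332  275.0
8     1171    home     187  275.0

705.333333333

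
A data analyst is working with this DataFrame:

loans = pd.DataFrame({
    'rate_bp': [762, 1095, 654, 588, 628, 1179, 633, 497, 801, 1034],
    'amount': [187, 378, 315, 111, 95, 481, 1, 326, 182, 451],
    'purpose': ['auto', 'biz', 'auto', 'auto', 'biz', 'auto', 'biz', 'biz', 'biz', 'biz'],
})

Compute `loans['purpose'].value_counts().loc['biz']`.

6

value_counts of purpose:
purpose
biz     6
auto    4
Name: count, dtype: int64
Finally, value at index 'biz' = 6.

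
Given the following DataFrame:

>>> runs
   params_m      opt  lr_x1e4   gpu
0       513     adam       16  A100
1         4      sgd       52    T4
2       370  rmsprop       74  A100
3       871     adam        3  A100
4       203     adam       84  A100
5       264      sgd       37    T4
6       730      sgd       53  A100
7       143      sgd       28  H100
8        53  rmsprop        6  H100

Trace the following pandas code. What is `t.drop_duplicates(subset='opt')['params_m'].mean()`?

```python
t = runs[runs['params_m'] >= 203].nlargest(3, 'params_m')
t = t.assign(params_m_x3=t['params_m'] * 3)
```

800.5

filter rows where params_m >= 203:
   params_m      opt  lr_x1e4   gpu
0       513     adam       16  A100
2       370  rmsprop       74  A100
3       871     adam        3  A100
4       203     adam       84  A100
5       264      sgd       37    T4
6       730      sgd       53  A100
take 3 rows with largest params_m:
   params_m   opt  lr_x1e4   gpu
3       871  adam        3  A100
6       730   sgd       53  A100
0       513  adam       16  A100
add column params_m_x3 = t['params_m'] * 3:
   params_m   opt  lr_x1e4   gpu  params_m_x3
3       871  adam        3  A100         2613
6       730   sgd       53  A100         2190
0       513  adam       16  A100         1539
drop duplicate opt (keep=first):
   params_m   opt  lr_x1e4   gpu  params_m_x3
3       871  adam        3  A100         2613
6       730   sgd       53  A100         2190
mean of column 'params_m' → 800.5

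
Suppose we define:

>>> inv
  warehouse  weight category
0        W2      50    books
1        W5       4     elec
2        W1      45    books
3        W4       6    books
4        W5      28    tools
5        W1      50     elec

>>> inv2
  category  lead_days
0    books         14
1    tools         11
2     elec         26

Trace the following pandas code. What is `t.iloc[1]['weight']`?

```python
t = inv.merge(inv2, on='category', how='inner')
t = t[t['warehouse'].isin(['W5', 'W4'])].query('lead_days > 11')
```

merge on 'category' (how='inner') → 6 rows:
  warehouse  weight category  lead_days
0        W2      50    books         14
1        W5       4     elec         26
2        W1      45    books         14
3        W4       6    books         14
4        W5      28    tools         11
5        W1      50     elec         26
filter rows where warehouse in ['W5', 'W4']:
  warehouse  weight category  lead_days
1        W5       4     elec         26
3        W4       6    books         14
4        W5      28    tools         11
filter rows where lead_days > 11:
  warehouse  weight category  lead_days
1        W5       4     elec         26
3        W4       6    books         14

6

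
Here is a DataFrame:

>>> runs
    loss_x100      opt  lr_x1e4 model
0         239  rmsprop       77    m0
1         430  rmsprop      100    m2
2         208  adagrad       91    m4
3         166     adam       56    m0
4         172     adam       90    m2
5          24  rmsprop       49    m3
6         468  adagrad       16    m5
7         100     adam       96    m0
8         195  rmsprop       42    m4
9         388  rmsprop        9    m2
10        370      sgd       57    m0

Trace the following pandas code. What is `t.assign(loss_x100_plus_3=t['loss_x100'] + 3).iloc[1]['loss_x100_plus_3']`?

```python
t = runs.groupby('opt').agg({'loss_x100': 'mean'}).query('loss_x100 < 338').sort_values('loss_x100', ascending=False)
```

group by opt, mean of loss_x100:
         loss_x100
opt               
adagrad      338.0
adam         146.0
rmsprop      255.2
sgd          370.0
filter rows where loss_x100 < 338:
         loss_x100
opt               
adam         146.0
rmsprop      255.2
sort by loss_x100 descending:
         loss_x100
opt               
rmsprop      255.2
adam         146.0
add column loss_x100_plus_3 = t['loss_x100'] + 3:
         loss_x100  loss_x100_plus_3
opt                                 
rmsprop      255.2             258.2
adam         146.0             149.0
The value at position 1, column 'loss_x100_plus_3' is 149.0.

149.0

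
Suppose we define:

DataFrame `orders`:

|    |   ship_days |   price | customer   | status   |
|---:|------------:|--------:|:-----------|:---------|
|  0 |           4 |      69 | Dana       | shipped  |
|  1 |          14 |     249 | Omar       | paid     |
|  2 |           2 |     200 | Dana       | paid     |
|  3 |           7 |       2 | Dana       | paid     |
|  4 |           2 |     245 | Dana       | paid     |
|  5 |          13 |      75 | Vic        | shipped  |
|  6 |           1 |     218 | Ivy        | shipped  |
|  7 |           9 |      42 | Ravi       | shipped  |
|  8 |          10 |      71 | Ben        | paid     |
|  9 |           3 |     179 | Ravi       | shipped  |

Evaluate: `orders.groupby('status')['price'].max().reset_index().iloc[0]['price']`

group by status, max of price:
status
paid       249
shipped    218
Name: price, dtype: int64
reset_index():
    status  price
0     paid    249
1  shipped    218
Then the value at position 0, column 'price': 249

249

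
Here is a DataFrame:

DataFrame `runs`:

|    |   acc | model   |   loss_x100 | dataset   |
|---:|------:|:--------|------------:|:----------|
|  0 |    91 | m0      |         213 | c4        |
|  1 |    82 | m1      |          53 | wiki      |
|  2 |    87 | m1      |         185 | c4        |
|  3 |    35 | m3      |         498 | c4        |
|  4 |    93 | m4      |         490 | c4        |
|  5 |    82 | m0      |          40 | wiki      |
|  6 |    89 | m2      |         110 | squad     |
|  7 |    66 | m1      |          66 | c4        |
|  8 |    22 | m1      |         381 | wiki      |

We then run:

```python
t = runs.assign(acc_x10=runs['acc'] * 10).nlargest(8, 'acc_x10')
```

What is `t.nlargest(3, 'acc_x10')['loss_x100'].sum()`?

813

add column acc_x10 = runs['acc'] * 10:
   acc model  loss_x100 dataset  acc_x10
0   91    m0        213      c4      910
1   82    m1         53    wiki      820
2   87    m1        185      c4      870
3   35    m3        498      c4      350
4   93    m4        490      c4      930
5   82    m0         40    wiki      820
6   89    m2        110   squad      890
7   66    m1         66      c4      660
8   22    m1        381    wiki      220
take 8 rows with largest acc_x10:
   acc model  loss_x100 dataset  acc_x10
4   93    m4        490      c4      930
0   91    m0        213      c4      910
6   89    m2        110   squad      890
2   87    m1        185      c4      870
1   82    m1         53    wiki      820
5   82    m0         40    wiki      820
7   66    m1         66      c4      660
3   35    m3        498      c4      350
take 3 rows with largest acc_x10:
   acc model  loss_x100 dataset  acc_x10
4   93    m4        490      c4      930
0   91    m0        213      c4      910
6   89    m2        110   squad      890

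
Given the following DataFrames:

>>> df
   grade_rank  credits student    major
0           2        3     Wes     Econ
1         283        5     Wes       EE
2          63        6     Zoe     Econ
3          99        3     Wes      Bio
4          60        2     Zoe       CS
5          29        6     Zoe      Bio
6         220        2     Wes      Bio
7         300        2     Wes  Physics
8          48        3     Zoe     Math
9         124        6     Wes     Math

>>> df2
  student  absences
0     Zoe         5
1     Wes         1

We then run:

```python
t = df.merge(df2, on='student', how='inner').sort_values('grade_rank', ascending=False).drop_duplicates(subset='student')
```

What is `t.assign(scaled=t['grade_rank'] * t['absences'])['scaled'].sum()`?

615

merge on 'student' (how='inner') → 10 rows:
   grade_rank  credits student    major  absences
0           2        3     Wes     Econ         1
1         283        5     Wes       EE         1
2          63        6     Zoe     Econ         5
3          99        3     Wes      Bio         1
4          60        2     Zoe       CS         5
5          29        6     Zoe      Bio         5
6         220        2     Wes      Bio         1
7         300        2     Wes  Physics         1
8          48        3     Zoe     Math         5
9         124        6     Wes     Math         1
sort by grade_rank descending:
   grade_rank  credits student    major  absences
7         300        2     Wes  Physics         1
1         283        5     Wes       EE         1
6         220        2     Wes      Bio         1
9         124        6     Wes     Math         1
3          99        3     Wes      Bio         1
2          63        6     Zoe     Econ         5
4          60        2     Zoe       CS         5
8          48        3     Zoe     Math         5
5          29        6     Zoe      Bio         5
0           2        3     Wes     Econ         1
drop duplicate student (keep=first):
   grade_rank  credits student    major  absences
7         300        2     Wes  Physics         1
2          63        6     Zoe     Econ         5
add column scaled = t['grade_rank'] * t['absences']:
   grade_rank  credits student    major  absences  scaled
7         300        2     Wes  Physics         1     300
2          63        6     Zoe     Econ         5     315
The sum of column 'scaled' is 615.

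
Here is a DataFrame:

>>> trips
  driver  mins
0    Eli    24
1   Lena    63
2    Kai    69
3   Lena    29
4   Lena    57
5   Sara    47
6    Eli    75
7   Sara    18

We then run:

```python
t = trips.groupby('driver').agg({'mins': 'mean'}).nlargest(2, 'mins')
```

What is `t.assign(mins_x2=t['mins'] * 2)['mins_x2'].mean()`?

group by driver, mean of mins:
             mins
driver           
Eli     49.500000
Kai     69.000000
Lena    49.666667
Sara    32.500000
take 2 rows with largest mins:
             mins
driver           
Kai     69.000000
Lena    49.666667
add column mins_x2 = t['mins'] * 2:
             mins     mins_x2
driver                       
Kai     69.000000  138.000000
Lena    49.666667   99.333333

118.666666667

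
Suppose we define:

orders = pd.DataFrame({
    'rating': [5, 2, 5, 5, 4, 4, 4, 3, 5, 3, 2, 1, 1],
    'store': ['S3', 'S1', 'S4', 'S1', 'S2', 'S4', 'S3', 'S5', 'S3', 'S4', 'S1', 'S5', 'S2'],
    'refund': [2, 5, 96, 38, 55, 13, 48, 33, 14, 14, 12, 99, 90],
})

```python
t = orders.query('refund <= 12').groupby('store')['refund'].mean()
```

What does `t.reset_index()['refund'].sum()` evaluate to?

filter rows where refund <= 12:
    rating store  refund
0        5    S3       2
1        2    S1       5
10       2    S1      12
group by store, mean of refund:
store
S1    8.5
S3    2.0
Name: refund, dtype: float64
reset_index():
  store  refund
0    S1     8.5
1    S3     2.0
Reading off the sum of column 'refund', we get 10.5.

10.5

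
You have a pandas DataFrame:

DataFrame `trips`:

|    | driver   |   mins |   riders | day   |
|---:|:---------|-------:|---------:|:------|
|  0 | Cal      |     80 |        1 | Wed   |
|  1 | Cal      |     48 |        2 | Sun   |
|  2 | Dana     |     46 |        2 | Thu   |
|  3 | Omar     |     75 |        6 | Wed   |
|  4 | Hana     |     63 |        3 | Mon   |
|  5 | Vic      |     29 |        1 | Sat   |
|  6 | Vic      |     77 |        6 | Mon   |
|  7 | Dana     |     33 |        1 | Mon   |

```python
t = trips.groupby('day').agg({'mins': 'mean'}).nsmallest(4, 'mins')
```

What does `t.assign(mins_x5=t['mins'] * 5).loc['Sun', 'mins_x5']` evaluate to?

group by day, mean of mins:
          mins
day           
Mon  57.666667
Sat  29.000000
Sun  48.000000
Thu  46.000000
Wed  77.500000
take 4 rows with smallest mins:
          mins
day           
Sat  29.000000
Thu  46.000000
Sun  48.000000
Mon  57.666667
add column mins_x5 = t['mins'] * 5:
          mins     mins_x5
day                       
Sat  29.000000  145.000000
Thu  46.000000  230.000000
Sun  48.000000  240.000000
Mon  57.666667  288.333333

240.0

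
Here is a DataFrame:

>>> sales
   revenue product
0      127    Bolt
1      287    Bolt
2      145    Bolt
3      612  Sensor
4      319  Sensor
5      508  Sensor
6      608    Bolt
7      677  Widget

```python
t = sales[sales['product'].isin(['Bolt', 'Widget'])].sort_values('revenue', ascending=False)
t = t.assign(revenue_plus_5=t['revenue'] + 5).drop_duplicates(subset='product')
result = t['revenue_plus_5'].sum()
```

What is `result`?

filter rows where product in ['Bolt', 'Widget']:
   revenue product
0      127    Bolt
1      287    Bolt
2      145    Bolt
6      608    Bolt
7      677  Widget
sort by revenue descending:
   revenue product
7      677  Widget
6      608    Bolt
1      287    Bolt
2      145    Bolt
0      127    Bolt
add column revenue_plus_5 = t['revenue'] + 5:
   revenue product  revenue_plus_5
7      677  Widget             682
6      608    Bolt             613
1      287    Bolt             292
2      145    Bolt             150
0      127    Bolt             132
drop duplicate product (keep=first):
   revenue product  revenue_plus_5
7      677  Widget             682
6      608    Bolt             613
Finally, sum of column 'revenue_plus_5' = 1295.

1295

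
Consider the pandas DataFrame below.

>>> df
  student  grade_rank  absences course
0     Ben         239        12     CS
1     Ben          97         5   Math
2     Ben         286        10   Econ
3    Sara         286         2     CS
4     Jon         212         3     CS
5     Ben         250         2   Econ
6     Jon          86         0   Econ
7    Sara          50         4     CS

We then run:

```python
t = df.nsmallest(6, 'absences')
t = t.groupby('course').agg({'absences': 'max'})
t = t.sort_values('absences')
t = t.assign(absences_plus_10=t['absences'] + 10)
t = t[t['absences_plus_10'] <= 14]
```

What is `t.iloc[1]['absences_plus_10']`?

take 6 rows with smallest absences:
  student  grade_rank  absences course
6     Jon          86         0   Econ
3    Sara         286         2     CS
5     Ben         250         2   Econ
4     Jon         212         3     CS
7    Sara          50         4     CS
1     Ben          97         5   Math
group by course, max of absences:
        absences
course          
CS             4
Econ           2
Math           5
sort by absences:
        absences
course          
Econ           2
CS             4
Math           5
add column absences_plus_10 = t['absences'] + 10:
        absences  absences_plus_10
course                            
Econ           2                12
CS             4                14
Math           5                15
filter rows where absences_plus_10 <= 14:
        absences  absences_plus_10
course                            
Econ           2                12
CS             4                14
So iloc[1]['absences_plus_10'] = 14.

14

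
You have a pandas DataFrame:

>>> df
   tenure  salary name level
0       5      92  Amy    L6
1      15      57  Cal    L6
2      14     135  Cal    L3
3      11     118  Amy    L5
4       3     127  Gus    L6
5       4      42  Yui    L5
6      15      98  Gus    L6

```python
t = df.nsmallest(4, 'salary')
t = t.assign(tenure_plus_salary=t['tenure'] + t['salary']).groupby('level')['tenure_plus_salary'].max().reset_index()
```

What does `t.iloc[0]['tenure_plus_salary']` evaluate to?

46

take 4 rows with smallest salary:
   tenure  salary name level
5       4      42  Yui    L5
1      15      57  Cal    L6
0       5      92  Amy    L6
6      15      98  Gus    L6
add column tenure_plus_salary = t['tenure'] + t['salary']:
   tenure  salary name level  tenure_plus_salary
5       4      42  Yui    L5                  46
1      15      57  Cal    L6                  72
0       5      92  Amy    L6                  97
6      15      98  Gus    L6                 113
group by level, max of tenure_plus_salary:
level
L5     46
L6    113
Name: tenure_plus_salary, dtype: int64
reset_index():
  level  tenure_plus_salary
0    L5                  46
1    L6                 113
Then the value at position 0, column 'tenure_plus_salary': 46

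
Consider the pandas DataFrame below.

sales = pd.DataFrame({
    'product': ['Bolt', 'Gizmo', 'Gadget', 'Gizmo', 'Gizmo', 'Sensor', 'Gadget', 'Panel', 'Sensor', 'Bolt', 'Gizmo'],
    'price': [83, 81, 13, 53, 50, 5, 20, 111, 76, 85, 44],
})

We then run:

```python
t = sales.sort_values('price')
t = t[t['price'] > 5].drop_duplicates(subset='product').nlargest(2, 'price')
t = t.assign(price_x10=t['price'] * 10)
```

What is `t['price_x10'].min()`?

830

sort by price:
   product  price
5   Sensor      5
2   Gadget     13
6   Gadget     20
10   Gizmo     44
4    Gizmo     50
3    Gizmo     53
8   Sensor     76
1    Gizmo     81
0     Bolt     83
9     Bolt     85
7    Panel    111
filter rows where price > 5:
   product  price
2   Gadget     13
6   Gadget     20
10   Gizmo     44
4    Gizmo     50
3    Gizmo     53
8   Sensor     76
1    Gizmo     81
0     Bolt     83
9     Bolt     85
7    Panel    111
drop duplicate product (keep=first):
   product  price
2   Gadget     13
10   Gizmo     44
8   Sensor     76
0     Bolt     83
7    Panel    111
take 2 rows with largest price:
  product  price
7   Panel    111
0    Bolt     83
add column price_x10 = t['price'] * 10:
  product  price  price_x10
7   Panel    111       1110
0    Bolt     83        830
Reading off the min of column 'price_x10', we get 830.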